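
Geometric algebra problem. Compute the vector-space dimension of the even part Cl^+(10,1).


Even subalgebra dimension = 2^(n-1)
n = 10 + 1 = 11
2^(11 - 1) = 2^10 = 1024
Verification: sum of C(11,k) for even k = 1 + 55 + 330 + 462 + 165 + 11 = 1024
Result = 1024


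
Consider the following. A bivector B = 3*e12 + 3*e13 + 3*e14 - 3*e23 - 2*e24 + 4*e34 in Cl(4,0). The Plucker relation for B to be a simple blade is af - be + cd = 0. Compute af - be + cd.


Plucker relation: af - be + cd
a*f = 3*4 = 12
b*e = 3*(-2) = -6
c*d = 3*(-3) = -9
af - be + cd = 12 - (-6) + (-9)
= 9


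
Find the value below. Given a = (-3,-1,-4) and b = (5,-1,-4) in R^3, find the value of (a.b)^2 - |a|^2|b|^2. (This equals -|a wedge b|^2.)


a . b = (-3)*5 + (-1)*(-1) + (-4)*(-4)
= -15 + 1 + 16 = 2
|a|^2 = (-3)^2 + (-1)^2 + (-4)^2 = 26
|b|^2 = 5^2 + (-1)^2 + (-4)^2 = 42
(a.b)^2 = 2^2 = 4
|a|^2 * |b|^2 = 26 * 42 = 1092
Result = 4 - 1092 = -1088


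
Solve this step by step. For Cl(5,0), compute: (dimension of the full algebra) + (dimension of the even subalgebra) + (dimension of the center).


n = 5 + 0 = 5
Total dim = 2^5 = 32
Even subalgebra dim = 2^4 = 16
n is odd, so center dim = 2
Sum = 32 + 16 + 2 = 50


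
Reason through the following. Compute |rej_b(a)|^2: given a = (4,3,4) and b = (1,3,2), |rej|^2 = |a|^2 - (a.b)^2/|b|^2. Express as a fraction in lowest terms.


|a|^2 = 4^2 + 3^2 + 4^2 = 41
|b|^2 = 1^2 + 3^2 + 2^2 = 14
a . b = 4*1 + 3*3 + 4*2 = 21
(a.b)^2 = 21^2 = 441
|rej|^2 = 41 - 441/14
= (574 - 441)/14
= 133/14
In lowest terms: 19/2


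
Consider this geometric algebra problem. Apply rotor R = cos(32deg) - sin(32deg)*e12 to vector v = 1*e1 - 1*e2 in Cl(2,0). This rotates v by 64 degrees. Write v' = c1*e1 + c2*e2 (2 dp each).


Rotor R = cos(32deg) - sin(32deg)*e12
Rotation angle theta = 2 * 32 = 64 degrees
v' = R*v*~R rotates v by theta.
cos(64deg) = 0.4384, sin(64deg) = 0.8988
v'_1 = 1*cos(64deg) - (-1)*sin(64deg)
= 1*0.4384 - (-1)*0.8988
= 1.34
v'_2 = 1*sin(64deg) + (-1)*cos(64deg)
= 1*0.8988 + (-1)*0.4384
= 0.46
v' = 1.34*e1 + 0.46*e2


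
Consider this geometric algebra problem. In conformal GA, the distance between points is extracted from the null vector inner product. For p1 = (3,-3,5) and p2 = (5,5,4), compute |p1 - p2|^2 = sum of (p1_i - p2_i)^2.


p1 - p2 = (-2, -8, 1)
|p1 - p2|^2 = (-2)^2 + (-8)^2 + 1^2
= 4 + 64 + 1
= 69


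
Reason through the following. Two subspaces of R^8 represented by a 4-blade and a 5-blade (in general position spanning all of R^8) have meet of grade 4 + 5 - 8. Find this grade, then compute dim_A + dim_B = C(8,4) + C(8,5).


Meet grade = grade(A) + grade(B) - n
= 4 + 5 - 8 = 1
C(8,4) = 70
C(8,5) = 56
dim_A + dim_B = 70 + 56 = 126


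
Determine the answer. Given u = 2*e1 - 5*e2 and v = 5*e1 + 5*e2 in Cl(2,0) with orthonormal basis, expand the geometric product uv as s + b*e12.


Expand: (2*e1 - 5*e2)(5*e1 + 5*e2)
= 2*5*e1e1 + 2*5*e1e2 + (-5)*5*e2e1 + (-5)*5*e2e2
Using e1^2 = e2^2 = 1, e2e1 = -e1e2:
Scalar part s = 2*5 + (-5)*5 = 10 + (-25) = -15
Bivector part b = 2*5 - (-5)*5 = 10 - (-25) = 35
uv = -15 + 35*e12


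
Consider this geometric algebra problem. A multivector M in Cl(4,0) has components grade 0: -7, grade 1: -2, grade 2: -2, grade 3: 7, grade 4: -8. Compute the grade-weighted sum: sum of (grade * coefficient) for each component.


Grade-weighted sum = sum of grade_k * coefficient_k
0*(-7) = 0
1*(-2) = -2
2*(-2) = -4
3*7 = 21
4*(-8) = -32
Total = 0 + (-2) + (-4) + 21 + (-32) = -17


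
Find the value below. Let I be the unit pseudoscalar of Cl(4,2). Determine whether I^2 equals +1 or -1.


The pseudoscalar I = e1...e_n (product of all n generators) of Cl(p,q) satisfies I^2 = (-1)^(q + n(n-1)/2).
p = 4, q = 2, n = p + q = 6
n(n-1)/2 = 6 * 5 / 2 = 15
Exponent = q + n(n-1)/2 = 2 + 15 = 17
I^2 = (-1)^17 = -1


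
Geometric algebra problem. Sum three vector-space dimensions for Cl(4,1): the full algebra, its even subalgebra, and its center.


n = 4 + 1 = 5
Total dim = 2^5 = 32
Even subalgebra dim = 2^4 = 16
n is odd, so center dim = 2
Sum = 32 + 16 + 2 = 50


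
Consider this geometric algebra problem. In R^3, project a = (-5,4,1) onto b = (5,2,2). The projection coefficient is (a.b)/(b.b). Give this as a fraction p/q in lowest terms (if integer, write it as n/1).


Projection coefficient = (a . b) / (b . b)
a . b = (-5)*5 + 4*2 + 1*2
= -25 + 8 + 2 = -15
b . b = 5^2 + 2^2 + 2^2
= 25 + 4 + 4 = 33
Coefficient = -15/33
In lowest terms: -5/11


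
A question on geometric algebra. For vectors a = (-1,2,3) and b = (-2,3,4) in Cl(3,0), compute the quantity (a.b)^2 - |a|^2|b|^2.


a . b = (-1)*(-2) + 2*3 + 3*4
= 2 + 6 + 12 = 20
|a|^2 = (-1)^2 + 2^2 + 3^2 = 14
|b|^2 = (-2)^2 + 3^2 + 4^2 = 29
(a.b)^2 = 20^2 = 400
|a|^2 * |b|^2 = 14 * 29 = 406
Result = 400 - 406 = -6


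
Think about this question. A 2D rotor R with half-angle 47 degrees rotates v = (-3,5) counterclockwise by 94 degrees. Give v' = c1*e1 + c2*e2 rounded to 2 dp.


Rotor R = cos(47deg) - sin(47deg)*e12
Rotation angle theta = 2 * 47 = 94 degrees
v' = R*v*~R rotates v by theta.
cos(94deg) = -0.0698, sin(94deg) = 0.9976
v'_1 = -3*cos(94deg) - 5*sin(94deg)
= -3*(-0.0698) - 5*0.9976
= -4.78
v'_2 = -3*sin(94deg) + 5*cos(94deg)
= -3*0.9976 + 5*(-0.0698)
= -3.34
v' = -4.78*e1 - 3.34*e2


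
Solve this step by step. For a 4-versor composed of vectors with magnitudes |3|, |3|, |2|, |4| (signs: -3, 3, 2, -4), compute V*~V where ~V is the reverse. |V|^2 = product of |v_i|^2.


Each vector v_i has |v_i|^2 = s_i^2
Squared scales: (-3)^2 = 9, 3^2 = 9, 2^2 = 4, (-4)^2 = 16
|V|^2 = 9 * 9 * 4 * 16
= 5184


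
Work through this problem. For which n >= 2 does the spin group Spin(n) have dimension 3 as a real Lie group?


dim Spin(n) = dim so(n) = n(n-1)/2.
Solve n(n-1)/2 = 3, i.e. n^2 - n - 6 = 0.
Discriminant = 1 + 8*3 = 25
n = (1 + sqrt(25))/2 = (1 + 5)/2 = 3


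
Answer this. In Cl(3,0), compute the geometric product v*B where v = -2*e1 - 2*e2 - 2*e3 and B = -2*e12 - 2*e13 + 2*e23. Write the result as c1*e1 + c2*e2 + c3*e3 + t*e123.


vB has grade-1 (vector) and grade-3 (trivector) parts: vB = (v _| B) + (v ^ B).
Vector part <vB>_1:
  e1: -v2*b12 - v3*b13 = -(-2)*(-2) - (-2)*(-2) = -8
  e2: v1*b12 - v3*b23 = (-2)*(-2) - (-2)*(2) = 8
  e3: v1*b13 + v2*b23 = (-2)*(-2) + (-2)*(2) = 0
Trivector part <vB>_3:
  e123: v1*b23 - v2*b13 + v3*b12 = (-2)*(2) - (-2)*(-2) + (-2)*(-2) = -4
vB = -8*e1 + 8*e2 + 0*e3 - 4*e123


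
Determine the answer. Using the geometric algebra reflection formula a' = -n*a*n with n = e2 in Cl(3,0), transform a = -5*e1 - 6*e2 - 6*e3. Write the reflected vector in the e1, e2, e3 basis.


Reflection formula: a' = -n*a*n, with n = e2 (unit vector, n^2 = 1).
For reflection through hyperplane perp to e2:
The component along e2 flips sign, others stay.
a = (-5, -6, -6)
a' = (-5, 6, -6)
a' = -5*e1 + 6*e2 - 6*e3


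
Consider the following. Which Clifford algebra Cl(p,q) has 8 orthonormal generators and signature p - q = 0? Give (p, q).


We need p + q = 8 and p - q = 0.
Adding: 2p = 8 + 0 = 8, so p = 4.
Then q = 8 - 4 = 4.
(p, q) = (4, 4)


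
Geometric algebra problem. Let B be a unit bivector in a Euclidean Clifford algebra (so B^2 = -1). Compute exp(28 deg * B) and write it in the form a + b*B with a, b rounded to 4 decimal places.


For a unit bivector B with B^2 = -1, the exponential series gives
e^(theta*B) = cos(theta) + sin(theta)*B (the GA analogue of Euler's formula).
theta = 28 degrees = 0.488692 rad
cos(28 deg) = 0.8829
sin(28 deg) = 0.4695
exp(theta*B) = 0.8829 + 0.4695*B


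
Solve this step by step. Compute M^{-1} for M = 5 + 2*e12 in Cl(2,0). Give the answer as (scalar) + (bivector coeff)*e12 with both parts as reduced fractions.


M = 5 + 2*e12, where e12^2 = -1.
Since M commutes with its reverse ~M = a - b*e12, M * ~M = a^2 - b^2*e12^2 = a^2 + b^2.
So M^{-1} = ~M / (a^2 + b^2) = (a - b*e12)/(a^2 + b^2).
a^2 + b^2 = 25 + 4 = 29
Scalar part = 5/29 = 5/29
Bivector coeff = -2/29 = -2/29
M^{-1} = 5/29 - 2/29*e12


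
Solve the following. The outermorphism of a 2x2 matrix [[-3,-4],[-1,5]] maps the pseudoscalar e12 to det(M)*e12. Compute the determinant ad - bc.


The outermorphism of a linear map f sends e1^e2 to f(e1)^f(e2).
f(e1) = -3*e1 - 1*e2
f(e2) = -4*e1 + 5*e2
f(e1) ^ f(e2) = (-3*e1 - 1*e2) ^ (-4*e1 + 5*e2)
= (-3)*5*e12 + (-1)*(-4)*e21
= (-15 - 4)*e12
= -19*e12
Coefficient = -19


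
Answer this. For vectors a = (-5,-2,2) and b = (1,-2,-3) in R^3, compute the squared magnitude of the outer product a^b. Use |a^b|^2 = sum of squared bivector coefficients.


a wedge b = (a1*b2 - a2*b1)*e12 + (a1*b3 - a3*b1)*e13 + (a2*b3 - a3*b2)*e23
e12 coeff: (-5)*(-2) - (-2)*1 = 10 - (-2) = 12
e13 coeff: (-5)*(-3) - 2*1 = 15 - 2 = 13
e23 coeff: (-2)*(-3) - 2*(-2) = 6 - (-4) = 10
|a wedge b|^2 = 12^2 + 13^2 + 10^2
= 144 + 169 + 100
= 413


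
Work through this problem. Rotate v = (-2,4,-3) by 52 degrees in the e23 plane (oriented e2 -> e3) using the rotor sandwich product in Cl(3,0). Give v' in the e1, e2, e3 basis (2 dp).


Rotor R = cos(26deg) - sin(26deg)*e23
Rotation angle theta = 2 * 26 = 52 degrees in the e23 plane (e2 -> e3).
The component perpendicular to the plane (e1) is invariant: v'_1 = v1 = -2.00
cos(52deg) = 0.6157, sin(52deg) = 0.7880
v'_2 = v2*cos(theta) - v3*sin(theta) = 4*0.6157 - (-3)*0.7880 = 4.83
v'_3 = v2*sin(theta) + v3*cos(theta) = 4*0.7880 + (-3)*0.6157 = 1.31
v' = -2.00*e1 + 4.83*e2 + 1.31*e3


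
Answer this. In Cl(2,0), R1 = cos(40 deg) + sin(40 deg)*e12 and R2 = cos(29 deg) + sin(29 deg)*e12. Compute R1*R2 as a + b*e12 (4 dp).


Same-plane rotors commute and their half-angles add:
R1*R2 = cos(a1 + a2) + sin(a1 + a2)*e12.
a1 + a2 = 40 + 29 = 69 deg
cos(69 deg) = 0.3584
sin(69 deg) = 0.9336
R1*R2 = 0.3584 + 0.9336*e12


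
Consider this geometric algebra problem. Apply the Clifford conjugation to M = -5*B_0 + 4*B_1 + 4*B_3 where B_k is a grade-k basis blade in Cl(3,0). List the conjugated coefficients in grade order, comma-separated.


Clifford conjugate sign for grade k: (-1)^(k(k+1)/2)
Grade 0: (-1)^(0*1/2) = (-1)^0 = 1, coeff -5 -> -5
Grade 1: (-1)^(1*2/2) = (-1)^1 = -1, coeff 4 -> -4
Grade 3: (-1)^(3*4/2) = (-1)^6 = 1, coeff 4 -> 4
Conjugated coefficients: -5, -4, 4


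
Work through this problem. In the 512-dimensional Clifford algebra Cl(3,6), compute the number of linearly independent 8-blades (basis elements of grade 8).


Number of grade-k basis blades in Cl(p,q) with n = p + q is C(n, k).
n = 3 + 6 = 9
C(9, 8) = 9! / (8! * 1!)
= 362880 / (40320 * 1)
= 9


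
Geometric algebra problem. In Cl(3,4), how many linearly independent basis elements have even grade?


Even subalgebra dimension = 2^(n-1)
n = 3 + 4 = 7
2^(7 - 1) = 2^6 = 64
Verification: sum of C(7,k) for even k = 1 + 21 + 35 + 7 = 64
Result = 64


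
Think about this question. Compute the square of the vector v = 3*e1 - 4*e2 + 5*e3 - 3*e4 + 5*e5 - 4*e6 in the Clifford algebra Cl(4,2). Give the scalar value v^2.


v^2 = sum of c_i^2 * e_i^2
Positive signature terms (e_i^2 = +1): 3^2 + (-4)^2 + 5^2 + (-3)^2 = 59
Negative signature terms (e_j^2 = -1): 5^2 + (-4)^2 = 41
v^2 = 59 - 41 = 18


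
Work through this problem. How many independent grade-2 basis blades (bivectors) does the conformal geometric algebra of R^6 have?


The conformal model of R^6 uses Cl(7,1) with m = 6 + 2 = 8 generators.
Number of grade-2 blades = C(m, 2) = C(8, 2)
= 8*7/2 = 28


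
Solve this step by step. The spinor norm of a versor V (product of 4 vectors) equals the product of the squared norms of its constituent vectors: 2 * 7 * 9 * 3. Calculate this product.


Spinor norm N(V) = |v1|^2 * |v2|^2 * ... * |v4|^2
= 2 * 7 * 9 * 3
Running product: 2, 14, 126, 378
N(V) = 378


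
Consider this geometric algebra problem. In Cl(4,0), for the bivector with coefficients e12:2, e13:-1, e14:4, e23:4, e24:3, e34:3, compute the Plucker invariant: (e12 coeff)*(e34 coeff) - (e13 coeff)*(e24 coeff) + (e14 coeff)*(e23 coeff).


Plucker relation: af - be + cd
a*f = 2*3 = 6
b*e = (-1)*3 = -3
c*d = 4*4 = 16
af - be + cd = 6 - (-3) + 16
= 25


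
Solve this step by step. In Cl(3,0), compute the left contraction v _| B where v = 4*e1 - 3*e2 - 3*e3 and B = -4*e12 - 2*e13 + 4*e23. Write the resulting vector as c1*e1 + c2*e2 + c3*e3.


Left contraction v _| B = <vB>_1 (grade-1 part of the geometric product vB).
Using e1_|e12 = e2, e2_|e12 = -e1, e1_|e13 = e3, e3_|e13 = -e1, e2_|e23 = e3, e3_|e23 = -e2:
e1 coeff: -v2*b12 - v3*b13 = -(-3)*(-4) - (-3)*(-2) = -18
e2 coeff: v1*b12 - v3*b23 = (4)*(-4) - (-3)*(4) = -4
e3 coeff: v1*b13 + v2*b23 = (4)*(-2) + (-3)*(4) = -20
v _| B = -18*e1 - 4*e2 - 20*e3


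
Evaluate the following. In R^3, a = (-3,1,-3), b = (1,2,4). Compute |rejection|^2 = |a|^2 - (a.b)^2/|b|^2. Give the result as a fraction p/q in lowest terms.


|a|^2 = (-3)^2 + 1^2 + (-3)^2 = 19
|b|^2 = 1^2 + 2^2 + 4^2 = 21
a . b = (-3)*1 + 1*2 + (-3)*4 = -13
(a.b)^2 = (-13)^2 = 169
|rej|^2 = 19 - 169/21
= (399 - 169)/21
= 230/21
In lowest terms: 230/21


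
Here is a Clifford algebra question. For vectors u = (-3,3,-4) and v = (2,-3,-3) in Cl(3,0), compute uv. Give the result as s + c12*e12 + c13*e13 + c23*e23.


In Cl(3,0): e_i^2 = 1, e_ie_j = -e_je_i for i != j.
Scalar part = u . v = (-3)*2 + 3*(-3) + (-4)*(-3)
= -6 + (-9) + 12 = -3
e12 coeff = (-3)*(-3) - 3*2 = 9 - 6 = 3
e13 coeff = (-3)*(-3) - (-4)*2 = 9 - (-8) = 17
e23 coeff = 3*(-3) - (-4)*(-3) = -9 - 12 = -21
uv = -3 + 3*e12 + 17*e13 - 21*e23


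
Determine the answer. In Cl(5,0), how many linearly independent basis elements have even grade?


Even subalgebra dimension = 2^(n-1)
n = 5 + 0 = 5
2^(5 - 1) = 2^4 = 16
Verification: sum of C(5,k) for even k = 1 + 10 + 5 = 16
Result = 16


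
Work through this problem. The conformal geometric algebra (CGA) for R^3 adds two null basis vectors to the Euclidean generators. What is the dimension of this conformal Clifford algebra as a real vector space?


The conformal model of R^3 uses Cl(4,1): the 3 Euclidean generators plus two extra orthogonal generators e+ (e+^2 = +1) and e- (e-^2 = -1), from which the null vectors e0, einf are built.
Number of generators m = 3 + 2 = 5.
dim Cl(p,q) = 2^m = 2^5 = 32


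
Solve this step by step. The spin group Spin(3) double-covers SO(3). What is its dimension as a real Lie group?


Spin(n) double-covers SO(n); both have Lie algebra so(n) of dimension n(n-1)/2.
n = 3
n(n-1) = 3 * 2 = 6
dim Spin(3) = 6/2 = 3


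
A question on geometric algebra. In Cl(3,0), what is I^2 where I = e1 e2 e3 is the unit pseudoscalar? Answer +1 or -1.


The pseudoscalar I = e1...e_n (product of all n generators) of Cl(p,q) satisfies I^2 = (-1)^(q + n(n-1)/2).
p = 3, q = 0, n = p + q = 3
n(n-1)/2 = 3 * 2 / 2 = 3
Exponent = q + n(n-1)/2 = 0 + 3 = 3
I^2 = (-1)^3 = -1


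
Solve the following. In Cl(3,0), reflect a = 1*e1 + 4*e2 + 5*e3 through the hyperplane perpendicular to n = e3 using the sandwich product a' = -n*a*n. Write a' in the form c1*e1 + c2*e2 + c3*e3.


Reflection formula: a' = -n*a*n, with n = e3 (unit vector, n^2 = 1).
For reflection through hyperplane perp to e3:
The component along e3 flips sign, others stay.
a = (1, 4, 5)
a' = (1, 4, -5)
a' = 1*e1 + 4*e2 - 5*e3


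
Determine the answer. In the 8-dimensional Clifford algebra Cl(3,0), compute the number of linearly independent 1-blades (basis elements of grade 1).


Number of grade-k basis blades in Cl(p,q) with n = p + q is C(n, k).
n = 3 + 0 = 3
C(3, 1) = 3! / (1! * 2!)
= 6 / (1 * 2)
= 3


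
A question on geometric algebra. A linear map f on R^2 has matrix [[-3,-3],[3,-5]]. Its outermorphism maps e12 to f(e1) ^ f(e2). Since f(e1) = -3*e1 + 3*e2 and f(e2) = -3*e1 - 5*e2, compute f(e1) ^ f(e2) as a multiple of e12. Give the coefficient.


The outermorphism of a linear map f sends e1^e2 to f(e1)^f(e2).
f(e1) = -3*e1 + 3*e2
f(e2) = -3*e1 - 5*e2
f(e1) ^ f(e2) = (-3*e1 + 3*e2) ^ (-3*e1 - 5*e2)
= (-3)*(-5)*e12 + 3*(-3)*e21
= (15 - (-9))*e12
= 24*e12
Coefficient = 24


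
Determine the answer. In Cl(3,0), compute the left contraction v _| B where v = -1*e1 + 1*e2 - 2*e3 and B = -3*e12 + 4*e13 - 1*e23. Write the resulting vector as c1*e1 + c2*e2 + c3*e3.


Left contraction v _| B = <vB>_1 (grade-1 part of the geometric product vB).
Using e1_|e12 = e2, e2_|e12 = -e1, e1_|e13 = e3, e3_|e13 = -e1, e2_|e23 = e3, e3_|e23 = -e2:
e1 coeff: -v2*b12 - v3*b13 = -(1)*(-3) - (-2)*(4) = 11
e2 coeff: v1*b12 - v3*b23 = (-1)*(-3) - (-2)*(-1) = 1
e3 coeff: v1*b13 + v2*b23 = (-1)*(4) + (1)*(-1) = -5
v _| B = 11*e1 + 1*e2 - 5*e3


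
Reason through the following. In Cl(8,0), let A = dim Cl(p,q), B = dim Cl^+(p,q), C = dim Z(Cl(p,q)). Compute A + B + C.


n = 8 + 0 = 8
Total dim = 2^8 = 256
Even subalgebra dim = 2^7 = 128
n is even, so center dim = 1
Sum = 256 + 128 + 1 = 385


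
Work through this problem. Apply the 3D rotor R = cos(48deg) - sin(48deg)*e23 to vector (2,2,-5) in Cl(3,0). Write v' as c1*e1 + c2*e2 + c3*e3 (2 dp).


Rotor R = cos(48deg) - sin(48deg)*e23
Rotation angle theta = 2 * 48 = 96 degrees in the e23 plane (e2 -> e3).
The component perpendicular to the plane (e1) is invariant: v'_1 = v1 = 2.00
cos(96deg) = -0.1045, sin(96deg) = 0.9945
v'_2 = v2*cos(theta) - v3*sin(theta) = 2*(-0.1045) - (-5)*0.9945 = 4.76
v'_3 = v2*sin(theta) + v3*cos(theta) = 2*0.9945 + (-5)*(-0.1045) = 2.51
v' = 2.00*e1 + 4.76*e2 + 2.51*e3


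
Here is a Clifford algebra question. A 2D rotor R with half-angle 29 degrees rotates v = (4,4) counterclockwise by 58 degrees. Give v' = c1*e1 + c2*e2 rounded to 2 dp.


Rotor R = cos(29deg) - sin(29deg)*e12
Rotation angle theta = 2 * 29 = 58 degrees
v' = R*v*~R rotates v by theta.
cos(58deg) = 0.5299, sin(58deg) = 0.8480
v'_1 = 4*cos(58deg) - 4*sin(58deg)
= 4*0.5299 - 4*0.8480
= -1.27
v'_2 = 4*sin(58deg) + 4*cos(58deg)
= 4*0.8480 + 4*0.5299
= 5.51
v' = -1.27*e1 + 5.51*e2


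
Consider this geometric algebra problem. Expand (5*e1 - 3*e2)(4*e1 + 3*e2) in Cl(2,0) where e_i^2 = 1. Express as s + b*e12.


Expand: (5*e1 - 3*e2)(4*e1 + 3*e2)
= 5*4*e1e1 + 5*3*e1e2 + (-3)*4*e2e1 + (-3)*3*e2e2
Using e1^2 = e2^2 = 1, e2e1 = -e1e2:
Scalar part s = 5*4 + (-3)*3 = 20 + (-9) = 11
Bivector part b = 5*3 - (-3)*4 = 15 - (-12) = 27
uv = 11 + 27*e12


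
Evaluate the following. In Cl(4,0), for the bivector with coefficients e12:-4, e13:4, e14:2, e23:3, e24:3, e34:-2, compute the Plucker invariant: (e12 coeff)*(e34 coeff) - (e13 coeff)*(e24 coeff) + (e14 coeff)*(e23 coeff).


Plucker relation: af - be + cd
a*f = (-4)*(-2) = 8
b*e = 4*3 = 12
c*d = 2*3 = 6
af - be + cd = 8 - 12 + 6
= 2


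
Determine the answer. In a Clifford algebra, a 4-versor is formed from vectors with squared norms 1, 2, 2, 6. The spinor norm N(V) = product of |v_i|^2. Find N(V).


Spinor norm N(V) = |v1|^2 * |v2|^2 * ... * |v4|^2
= 1 * 2 * 2 * 6
Running product: 1, 2, 4, 24
N(V) = 24


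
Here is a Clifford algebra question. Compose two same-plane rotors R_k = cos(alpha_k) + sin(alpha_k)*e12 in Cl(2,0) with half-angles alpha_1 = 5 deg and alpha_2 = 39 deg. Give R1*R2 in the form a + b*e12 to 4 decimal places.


Same-plane rotors commute and their half-angles add:
R1*R2 = cos(a1 + a2) + sin(a1 + a2)*e12.
a1 + a2 = 5 + 39 = 44 deg
cos(44 deg) = 0.7193
sin(44 deg) = 0.6947
R1*R2 = 0.7193 + 0.6947*e12


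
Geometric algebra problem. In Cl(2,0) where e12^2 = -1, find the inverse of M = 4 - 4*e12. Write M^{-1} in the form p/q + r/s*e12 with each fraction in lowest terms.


M = 4 - 4*e12, where e12^2 = -1.
Since M commutes with its reverse ~M = a - b*e12, M * ~M = a^2 - b^2*e12^2 = a^2 + b^2.
So M^{-1} = ~M / (a^2 + b^2) = (a - b*e12)/(a^2 + b^2).
a^2 + b^2 = 16 + 16 = 32
Scalar part = 4/32 = 1/8
Bivector coeff = 4/32 = 1/8
M^{-1} = 1/8 + 1/8*e12


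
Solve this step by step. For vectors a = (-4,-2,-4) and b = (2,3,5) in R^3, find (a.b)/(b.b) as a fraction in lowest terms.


Projection coefficient = (a . b) / (b . b)
a . b = (-4)*2 + (-2)*3 + (-4)*5
= -8 + (-6) + (-20) = -34
b . b = 2^2 + 3^2 + 5^2
= 4 + 9 + 25 = 38
Coefficient = -34/38
In lowest terms: -17/19


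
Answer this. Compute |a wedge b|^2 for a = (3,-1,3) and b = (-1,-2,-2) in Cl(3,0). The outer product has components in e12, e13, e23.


a wedge b = (a1*b2 - a2*b1)*e12 + (a1*b3 - a3*b1)*e13 + (a2*b3 - a3*b2)*e23
e12 coeff: 3*(-2) - (-1)*(-1) = -6 - 1 = -7
e13 coeff: 3*(-2) - 3*(-1) = -6 - (-3) = -3
e23 coeff: (-1)*(-2) - 3*(-2) = 2 - (-6) = 8
|a wedge b|^2 = (-7)^2 + (-3)^2 + 8^2
= 49 + 9 + 64
= 122


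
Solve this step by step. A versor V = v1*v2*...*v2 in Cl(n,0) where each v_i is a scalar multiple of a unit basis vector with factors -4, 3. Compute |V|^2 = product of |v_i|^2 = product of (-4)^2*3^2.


Each vector v_i has |v_i|^2 = s_i^2
Squared scales: (-4)^2 = 16, 3^2 = 9
|V|^2 = 16 * 9
= 144


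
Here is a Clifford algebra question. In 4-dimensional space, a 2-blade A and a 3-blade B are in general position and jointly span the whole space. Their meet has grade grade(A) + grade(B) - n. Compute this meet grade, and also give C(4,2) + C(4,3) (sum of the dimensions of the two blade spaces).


Meet grade = grade(A) + grade(B) - n
= 2 + 3 - 4 = 1
C(4,2) = 6
C(4,3) = 4
dim_A + dim_B = 6 + 4 = 10


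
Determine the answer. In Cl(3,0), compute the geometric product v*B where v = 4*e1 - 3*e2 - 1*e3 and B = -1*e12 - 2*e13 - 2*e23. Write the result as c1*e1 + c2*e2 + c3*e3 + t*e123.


vB has grade-1 (vector) and grade-3 (trivector) parts: vB = (v _| B) + (v ^ B).
Vector part <vB>_1:
  e1: -v2*b12 - v3*b13 = -(-3)*(-1) - (-1)*(-2) = -5
  e2: v1*b12 - v3*b23 = (4)*(-1) - (-1)*(-2) = -6
  e3: v1*b13 + v2*b23 = (4)*(-2) + (-3)*(-2) = -2
Trivector part <vB>_3:
  e123: v1*b23 - v2*b13 + v3*b12 = (4)*(-2) - (-3)*(-2) + (-1)*(-1) = -13
vB = -5*e1 - 6*e2 - 2*e3 - 13*e123


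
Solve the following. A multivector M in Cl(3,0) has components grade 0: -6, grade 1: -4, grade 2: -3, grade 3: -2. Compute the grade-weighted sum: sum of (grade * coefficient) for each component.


Grade-weighted sum = sum of grade_k * coefficient_k
0*(-6) = 0
1*(-4) = -4
2*(-3) = -6
3*(-2) = -6
Total = 0 + (-4) + (-6) + (-6) = -16


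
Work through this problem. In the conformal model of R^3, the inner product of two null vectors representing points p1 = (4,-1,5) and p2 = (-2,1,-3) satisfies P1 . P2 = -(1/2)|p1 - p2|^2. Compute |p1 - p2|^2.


p1 - p2 = (6, -2, 8)
|p1 - p2|^2 = 6^2 + (-2)^2 + 8^2
= 36 + 4 + 64
= 104


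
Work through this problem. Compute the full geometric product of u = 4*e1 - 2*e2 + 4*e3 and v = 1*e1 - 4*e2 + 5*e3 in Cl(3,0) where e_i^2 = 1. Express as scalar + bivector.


In Cl(3,0): e_i^2 = 1, e_ie_j = -e_je_i for i != j.
Scalar part = u . v = 4*1 + (-2)*(-4) + 4*5
= 4 + 8 + 20 = 32
e12 coeff = 4*(-4) - (-2)*1 = -16 - (-2) = -14
e13 coeff = 4*5 - 4*1 = 20 - 4 = 16
e23 coeff = (-2)*5 - 4*(-4) = -10 - (-16) = 6
uv = 32 - 14*e12 + 16*e13 + 6*e23


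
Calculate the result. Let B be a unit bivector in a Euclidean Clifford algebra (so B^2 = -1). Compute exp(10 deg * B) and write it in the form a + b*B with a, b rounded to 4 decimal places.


For a unit bivector B with B^2 = -1, the exponential series gives
e^(theta*B) = cos(theta) + sin(theta)*B (the GA analogue of Euler's formula).
theta = 10 degrees = 0.174533 rad
cos(10 deg) = 0.9848
sin(10 deg) = 0.1736
exp(theta*B) = 0.9848 + 0.1736*B


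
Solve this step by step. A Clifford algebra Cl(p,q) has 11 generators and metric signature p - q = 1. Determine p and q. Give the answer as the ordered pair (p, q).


We need p + q = 11 and p - q = 1.
Adding: 2p = 11 + 1 = 12, so p = 6.
Then q = 11 - 6 = 5.
(p, q) = (6, 5)


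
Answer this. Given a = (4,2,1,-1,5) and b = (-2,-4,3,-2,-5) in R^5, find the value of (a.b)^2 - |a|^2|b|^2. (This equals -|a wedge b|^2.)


a . b = 4*(-2) + 2*(-4) + 1*3 + (-1)*(-2) + 5*(-5)
= -8 + (-8) + 3 + 2 + (-25) = -36
|a|^2 = 4^2 + 2^2 + 1^2 + (-1)^2 + 5^2 = 47
|b|^2 = (-2)^2 + (-4)^2 + 3^2 + (-2)^2 + (-5)^2 = 58
(a.b)^2 = (-36)^2 = 1296
|a|^2 * |b|^2 = 47 * 58 = 2726
Result = 1296 - 2726 = -1430


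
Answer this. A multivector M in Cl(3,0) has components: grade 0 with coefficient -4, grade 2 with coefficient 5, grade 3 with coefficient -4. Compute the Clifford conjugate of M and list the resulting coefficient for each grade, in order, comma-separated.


Clifford conjugate sign for grade k: (-1)^(k(k+1)/2)
Grade 0: (-1)^(0*1/2) = (-1)^0 = 1, coeff -4 -> -4
Grade 2: (-1)^(2*3/2) = (-1)^3 = -1, coeff 5 -> -5
Grade 3: (-1)^(3*4/2) = (-1)^6 = 1, coeff -4 -> -4
Conjugated coefficients: -4, -5, -4


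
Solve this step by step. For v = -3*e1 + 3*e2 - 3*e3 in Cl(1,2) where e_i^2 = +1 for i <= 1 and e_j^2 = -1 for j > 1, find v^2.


v^2 = sum of c_i^2 * e_i^2
Positive signature terms (e_i^2 = +1): (-3)^2 = 9
Negative signature terms (e_j^2 = -1): 3^2 + (-3)^2 = 18
v^2 = 9 - 18 = -9


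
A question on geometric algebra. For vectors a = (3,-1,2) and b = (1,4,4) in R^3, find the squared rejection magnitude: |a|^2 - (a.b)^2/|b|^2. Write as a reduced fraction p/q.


|a|^2 = 3^2 + (-1)^2 + 2^2 = 14
|b|^2 = 1^2 + 4^2 + 4^2 = 33
a . b = 3*1 + (-1)*4 + 2*4 = 7
(a.b)^2 = 7^2 = 49
|rej|^2 = 14 - 49/33
= (462 - 49)/33
= 413/33
In lowest terms: 413/33


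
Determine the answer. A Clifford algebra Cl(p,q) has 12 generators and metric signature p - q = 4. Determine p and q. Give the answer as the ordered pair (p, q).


We need p + q = 12 and p - q = 4.
Adding: 2p = 12 + 4 = 16, so p = 8.
Then q = 12 - 8 = 4.
(p, q) = (8, 4)


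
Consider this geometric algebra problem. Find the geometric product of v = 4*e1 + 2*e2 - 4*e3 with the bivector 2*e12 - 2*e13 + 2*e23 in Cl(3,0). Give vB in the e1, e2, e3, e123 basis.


vB has grade-1 (vector) and grade-3 (trivector) parts: vB = (v _| B) + (v ^ B).
Vector part <vB>_1:
  e1: -v2*b12 - v3*b13 = -(2)*(2) - (-4)*(-2) = -12
  e2: v1*b12 - v3*b23 = (4)*(2) - (-4)*(2) = 16
  e3: v1*b13 + v2*b23 = (4)*(-2) + (2)*(2) = -4
Trivector part <vB>_3:
  e123: v1*b23 - v2*b13 + v3*b12 = (4)*(2) - (2)*(-2) + (-4)*(2) = 4
vB = -12*e1 + 16*e2 - 4*e3 + 4*e123


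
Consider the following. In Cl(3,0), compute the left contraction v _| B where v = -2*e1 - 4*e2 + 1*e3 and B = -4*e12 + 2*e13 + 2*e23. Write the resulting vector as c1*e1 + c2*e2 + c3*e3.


Left contraction v _| B = <vB>_1 (grade-1 part of the geometric product vB).
Using e1_|e12 = e2, e2_|e12 = -e1, e1_|e13 = e3, e3_|e13 = -e1, e2_|e23 = e3, e3_|e23 = -e2:
e1 coeff: -v2*b12 - v3*b13 = -(-4)*(-4) - (1)*(2) = -18
e2 coeff: v1*b12 - v3*b23 = (-2)*(-4) - (1)*(2) = 6
e3 coeff: v1*b13 + v2*b23 = (-2)*(2) + (-4)*(2) = -12
v _| B = -18*e1 + 6*e2 - 12*e3


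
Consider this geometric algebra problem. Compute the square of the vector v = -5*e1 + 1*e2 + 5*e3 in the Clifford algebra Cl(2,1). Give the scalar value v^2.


v^2 = sum of c_i^2 * e_i^2
Positive signature terms (e_i^2 = +1): (-5)^2 + 1^2 = 26
Negative signature terms (e_j^2 = -1): 5^2 = 25
v^2 = 26 - 25 = 1


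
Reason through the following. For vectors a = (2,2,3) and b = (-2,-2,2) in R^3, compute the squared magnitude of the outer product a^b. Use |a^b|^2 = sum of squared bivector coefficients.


a wedge b = (a1*b2 - a2*b1)*e12 + (a1*b3 - a3*b1)*e13 + (a2*b3 - a3*b2)*e23
e12 coeff: 2*(-2) - 2*(-2) = -4 - (-4) = 0
e13 coeff: 2*2 - 3*(-2) = 4 - (-6) = 10
e23 coeff: 2*2 - 3*(-2) = 4 - (-6) = 10
|a wedge b|^2 = 0^2 + 10^2 + 10^2
= 0 + 100 + 100
= 200


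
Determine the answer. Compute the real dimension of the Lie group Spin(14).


Spin(n) double-covers SO(n); both have Lie algebra so(n) of dimension n(n-1)/2.
n = 14
n(n-1) = 14 * 13 = 182
dim Spin(14) = 182/2 = 91


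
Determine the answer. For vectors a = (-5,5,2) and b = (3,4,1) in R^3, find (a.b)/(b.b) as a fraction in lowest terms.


Projection coefficient = (a . b) / (b . b)
a . b = (-5)*3 + 5*4 + 2*1
= -15 + 20 + 2 = 7
b . b = 3^2 + 4^2 + 1^2
= 9 + 16 + 1 = 26
Coefficient = 7/26
In lowest terms: 7/26


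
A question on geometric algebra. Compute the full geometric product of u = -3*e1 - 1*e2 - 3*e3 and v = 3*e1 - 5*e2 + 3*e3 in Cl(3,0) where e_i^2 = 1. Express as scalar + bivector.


In Cl(3,0): e_i^2 = 1, e_ie_j = -e_je_i for i != j.
Scalar part = u . v = (-3)*3 + (-1)*(-5) + (-3)*3
= -9 + 5 + (-9) = -13
e12 coeff = (-3)*(-5) - (-1)*3 = 15 - (-3) = 18
e13 coeff = (-3)*3 - (-3)*3 = -9 - (-9) = 0
e23 coeff = (-1)*3 - (-3)*(-5) = -3 - 15 = -18
uv = -13 + 18*e12 + 0*e13 - 18*e23


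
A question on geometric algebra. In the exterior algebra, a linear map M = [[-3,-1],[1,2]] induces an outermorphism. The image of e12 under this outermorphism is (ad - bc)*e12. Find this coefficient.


The outermorphism of a linear map f sends e1^e2 to f(e1)^f(e2).
f(e1) = -3*e1 + 1*e2
f(e2) = -1*e1 + 2*e2
f(e1) ^ f(e2) = (-3*e1 + 1*e2) ^ (-1*e1 + 2*e2)
= (-3)*2*e12 + 1*(-1)*e21
= (-6 - (-1))*e12
= -5*e12
Coefficient = -5


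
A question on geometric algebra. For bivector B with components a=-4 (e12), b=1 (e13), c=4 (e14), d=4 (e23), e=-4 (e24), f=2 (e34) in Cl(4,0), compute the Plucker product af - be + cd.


Plucker relation: af - be + cd
a*f = (-4)*2 = -8
b*e = 1*(-4) = -4
c*d = 4*4 = 16
af - be + cd = -8 - (-4) + 16
= 12


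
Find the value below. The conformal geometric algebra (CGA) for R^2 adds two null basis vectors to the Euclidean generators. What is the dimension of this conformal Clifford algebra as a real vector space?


The conformal model of R^2 uses Cl(3,1): the 2 Euclidean generators plus two extra orthogonal generators e+ (e+^2 = +1) and e- (e-^2 = -1), from which the null vectors e0, einf are built.
Number of generators m = 2 + 2 = 4.
dim Cl(p,q) = 2^m = 2^4 = 16


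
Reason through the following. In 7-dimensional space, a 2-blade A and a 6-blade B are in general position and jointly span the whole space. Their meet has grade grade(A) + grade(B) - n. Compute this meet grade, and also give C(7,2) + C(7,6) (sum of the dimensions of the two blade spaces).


Meet grade = grade(A) + grade(B) - n
= 2 + 6 - 7 = 1
C(7,2) = 21
C(7,6) = 7
dim_A + dim_B = 21 + 7 = 28


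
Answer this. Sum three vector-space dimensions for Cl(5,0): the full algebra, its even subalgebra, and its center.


n = 5 + 0 = 5
Total dim = 2^5 = 32
Even subalgebra dim = 2^4 = 16
n is odd, so center dim = 2
Sum = 32 + 16 + 2 = 50


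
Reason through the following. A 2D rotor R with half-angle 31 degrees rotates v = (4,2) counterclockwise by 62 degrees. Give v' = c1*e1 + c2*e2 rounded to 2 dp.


Rotor R = cos(31deg) - sin(31deg)*e12
Rotation angle theta = 2 * 31 = 62 degrees
v' = R*v*~R rotates v by theta.
cos(62deg) = 0.4695, sin(62deg) = 0.8829
v'_1 = 4*cos(62deg) - 2*sin(62deg)
= 4*0.4695 - 2*0.8829
= 0.11
v'_2 = 4*sin(62deg) + 2*cos(62deg)
= 4*0.8829 + 2*0.4695
= 4.47
v' = 0.11*e1 + 4.47*e2


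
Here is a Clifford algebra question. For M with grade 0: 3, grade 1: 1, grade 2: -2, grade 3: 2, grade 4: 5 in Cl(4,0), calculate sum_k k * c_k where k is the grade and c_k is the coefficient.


Grade-weighted sum = sum of grade_k * coefficient_k
0*3 = 0
1*1 = 1
2*(-2) = -4
3*2 = 6
4*5 = 20
Total = 0 + 1 + (-4) + 6 + 20 = 23


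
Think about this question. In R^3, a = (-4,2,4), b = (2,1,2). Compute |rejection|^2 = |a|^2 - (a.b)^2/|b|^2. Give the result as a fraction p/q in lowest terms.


|a|^2 = (-4)^2 + 2^2 + 4^2 = 36
|b|^2 = 2^2 + 1^2 + 2^2 = 9
a . b = (-4)*2 + 2*1 + 4*2 = 2
(a.b)^2 = 2^2 = 4
|rej|^2 = 36 - 4/9
= (324 - 4)/9
= 320/9
In lowest terms: 320/9


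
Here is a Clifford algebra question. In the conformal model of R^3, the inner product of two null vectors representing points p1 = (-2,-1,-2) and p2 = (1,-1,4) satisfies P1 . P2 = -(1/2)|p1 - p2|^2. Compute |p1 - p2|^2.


p1 - p2 = (-3, 0, -6)
|p1 - p2|^2 = (-3)^2 + 0^2 + (-6)^2
= 9 + 0 + 36
= 45


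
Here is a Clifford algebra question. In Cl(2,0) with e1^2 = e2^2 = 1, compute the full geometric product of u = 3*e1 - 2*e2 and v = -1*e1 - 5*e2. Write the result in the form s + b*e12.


Expand: (3*e1 - 2*e2)(-1*e1 - 5*e2)
= 3*(-1)*e1e1 + 3*(-5)*e1e2 + (-2)*(-1)*e2e1 + (-2)*(-5)*e2e2
Using e1^2 = e2^2 = 1, e2e1 = -e1e2:
Scalar part s = 3*(-1) + (-2)*(-5) = -3 + 10 = 7
Bivector part b = 3*(-5) - (-2)*(-1) = -15 - 2 = -17
uv = 7 - 17*e12


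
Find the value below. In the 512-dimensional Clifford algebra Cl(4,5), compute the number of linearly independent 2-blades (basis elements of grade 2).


Number of grade-k basis blades in Cl(p,q) with n = p + q is C(n, k).
n = 4 + 5 = 9
C(9, 2) = 9! / (2! * 7!)
= 362880 / (2 * 5040)
= 36


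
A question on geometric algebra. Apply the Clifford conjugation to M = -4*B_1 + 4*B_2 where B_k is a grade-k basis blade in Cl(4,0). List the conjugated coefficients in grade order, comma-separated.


Clifford conjugate sign for grade k: (-1)^(k(k+1)/2)
Grade 1: (-1)^(1*2/2) = (-1)^1 = -1, coeff -4 -> 4
Grade 2: (-1)^(2*3/2) = (-1)^3 = -1, coeff 4 -> -4
Conjugated coefficients: 4, -4


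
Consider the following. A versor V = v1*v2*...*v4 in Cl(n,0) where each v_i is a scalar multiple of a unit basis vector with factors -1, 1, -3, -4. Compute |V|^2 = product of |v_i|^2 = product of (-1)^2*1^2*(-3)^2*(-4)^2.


Each vector v_i has |v_i|^2 = s_i^2
Squared scales: (-1)^2 = 1, 1^2 = 1, (-3)^2 = 9, (-4)^2 = 16
|V|^2 = 1 * 1 * 9 * 16
= 144


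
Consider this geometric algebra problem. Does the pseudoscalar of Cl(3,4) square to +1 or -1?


The pseudoscalar I = e1...e_n (product of all n generators) of Cl(p,q) satisfies I^2 = (-1)^(q + n(n-1)/2).
p = 3, q = 4, n = p + q = 7
n(n-1)/2 = 7 * 6 / 2 = 21
Exponent = q + n(n-1)/2 = 4 + 21 = 25
I^2 = (-1)^25 = -1


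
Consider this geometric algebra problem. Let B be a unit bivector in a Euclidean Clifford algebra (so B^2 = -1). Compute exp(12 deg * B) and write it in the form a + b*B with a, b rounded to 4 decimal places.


For a unit bivector B with B^2 = -1, the exponential series gives
e^(theta*B) = cos(theta) + sin(theta)*B (the GA analogue of Euler's formula).
theta = 12 degrees = 0.20944 rad
cos(12 deg) = 0.9781
sin(12 deg) = 0.2079
exp(theta*B) = 0.9781 + 0.2079*B


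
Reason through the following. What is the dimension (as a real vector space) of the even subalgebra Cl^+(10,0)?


Even subalgebra dimension = 2^(n-1)
n = 10 + 0 = 10
2^(10 - 1) = 2^9 = 512
Verification: sum of C(10,k) for even k = 1 + 45 + 210 + 210 + 45 + 1 = 512
Result = 512


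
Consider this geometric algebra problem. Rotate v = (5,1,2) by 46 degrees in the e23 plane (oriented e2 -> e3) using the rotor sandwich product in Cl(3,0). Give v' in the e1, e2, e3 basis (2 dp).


Rotor R = cos(23deg) - sin(23deg)*e23
Rotation angle theta = 2 * 23 = 46 degrees in the e23 plane (e2 -> e3).
The component perpendicular to the plane (e1) is invariant: v'_1 = v1 = 5.00
cos(46deg) = 0.6947, sin(46deg) = 0.7193
v'_2 = v2*cos(theta) - v3*sin(theta) = 1*0.6947 - 2*0.7193 = -0.74
v'_3 = v2*sin(theta) + v3*cos(theta) = 1*0.7193 + 2*0.6947 = 2.11
v' = 5.00*e1 - 0.74*e2 + 2.11*e3


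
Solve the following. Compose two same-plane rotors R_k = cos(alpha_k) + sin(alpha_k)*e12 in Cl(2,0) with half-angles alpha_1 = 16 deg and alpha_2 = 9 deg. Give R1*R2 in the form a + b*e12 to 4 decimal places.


Same-plane rotors commute and their half-angles add:
R1*R2 = cos(a1 + a2) + sin(a1 + a2)*e12.
a1 + a2 = 16 + 9 = 25 deg
cos(25 deg) = 0.9063
sin(25 deg) = 0.4226
R1*R2 = 0.9063 + 0.4226*e12


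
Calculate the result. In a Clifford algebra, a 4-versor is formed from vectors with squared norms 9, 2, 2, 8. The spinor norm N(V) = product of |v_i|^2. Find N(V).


Spinor norm N(V) = |v1|^2 * |v2|^2 * ... * |v4|^2
= 9 * 2 * 2 * 8
Running product: 9, 18, 36, 288
N(V) = 288


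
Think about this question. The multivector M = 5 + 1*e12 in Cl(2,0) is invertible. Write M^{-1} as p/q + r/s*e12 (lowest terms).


M = 5 + 1*e12, where e12^2 = -1.
Since M commutes with its reverse ~M = a - b*e12, M * ~M = a^2 - b^2*e12^2 = a^2 + b^2.
So M^{-1} = ~M / (a^2 + b^2) = (a - b*e12)/(a^2 + b^2).
a^2 + b^2 = 25 + 1 = 26
Scalar part = 5/26 = 5/26
Bivector coeff = -1/26 = -1/26
M^{-1} = 5/26 - 1/26*e12


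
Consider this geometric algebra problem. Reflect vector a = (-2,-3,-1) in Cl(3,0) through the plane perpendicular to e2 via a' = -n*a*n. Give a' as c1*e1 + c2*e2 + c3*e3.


Reflection formula: a' = -n*a*n, with n = e2 (unit vector, n^2 = 1).
For reflection through hyperplane perp to e2:
The component along e2 flips sign, others stay.
a = (-2, -3, -1)
a' = (-2, 3, -1)
a' = -2*e1 + 3*e2 - 1*e3


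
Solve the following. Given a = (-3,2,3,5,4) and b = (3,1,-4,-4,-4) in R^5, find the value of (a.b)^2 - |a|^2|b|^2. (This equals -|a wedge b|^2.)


a . b = (-3)*3 + 2*1 + 3*(-4) + 5*(-4) + 4*(-4)
= -9 + 2 + (-12) + (-20) + (-16) = -55
|a|^2 = (-3)^2 + 2^2 + 3^2 + 5^2 + 4^2 = 63
|b|^2 = 3^2 + 1^2 + (-4)^2 + (-4)^2 + (-4)^2 = 58
(a.b)^2 = (-55)^2 = 3025
|a|^2 * |b|^2 = 63 * 58 = 3654
Result = 3025 - 3654 = -629


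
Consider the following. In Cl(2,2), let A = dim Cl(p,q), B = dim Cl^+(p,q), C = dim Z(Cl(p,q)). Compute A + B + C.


n = 2 + 2 = 4
Total dim = 2^4 = 16
Even subalgebra dim = 2^3 = 8
n is even, so center dim = 1
Sum = 16 + 8 + 1 = 25


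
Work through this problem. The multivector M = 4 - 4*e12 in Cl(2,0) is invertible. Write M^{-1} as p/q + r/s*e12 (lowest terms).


M = 4 - 4*e12, where e12^2 = -1.
Since M commutes with its reverse ~M = a - b*e12, M * ~M = a^2 - b^2*e12^2 = a^2 + b^2.
So M^{-1} = ~M / (a^2 + b^2) = (a - b*e12)/(a^2 + b^2).
a^2 + b^2 = 16 + 16 = 32
Scalar part = 4/32 = 1/8
Bivector coeff = 4/32 = 1/8
M^{-1} = 1/8 + 1/8*e12


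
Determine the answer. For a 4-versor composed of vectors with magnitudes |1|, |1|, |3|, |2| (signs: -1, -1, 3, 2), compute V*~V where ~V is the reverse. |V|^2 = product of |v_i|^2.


Each vector v_i has |v_i|^2 = s_i^2
Squared scales: (-1)^2 = 1, (-1)^2 = 1, 3^2 = 9, 2^2 = 4
|V|^2 = 1 * 1 * 9 * 4
= 36


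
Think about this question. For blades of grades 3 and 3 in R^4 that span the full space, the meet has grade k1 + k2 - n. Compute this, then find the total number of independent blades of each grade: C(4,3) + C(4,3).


Meet grade = grade(A) + grade(B) - n
= 3 + 3 - 4 = 2
C(4,3) = 4
C(4,3) = 4
dim_A + dim_B = 4 + 4 = 8


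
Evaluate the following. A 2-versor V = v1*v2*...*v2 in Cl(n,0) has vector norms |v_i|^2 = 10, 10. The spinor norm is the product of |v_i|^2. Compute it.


Spinor norm N(V) = |v1|^2 * |v2|^2 * ... * |v2|^2
= 10 * 10
Running product: 10, 100
N(V) = 100


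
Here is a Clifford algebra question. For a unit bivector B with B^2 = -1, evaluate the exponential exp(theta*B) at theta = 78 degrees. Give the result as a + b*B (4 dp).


For a unit bivector B with B^2 = -1, the exponential series gives
e^(theta*B) = cos(theta) + sin(theta)*B (the GA analogue of Euler's formula).
theta = 78 degrees = 1.361357 rad
cos(78 deg) = 0.2079
sin(78 deg) = 0.9781
exp(theta*B) = 0.2079 + 0.9781*B


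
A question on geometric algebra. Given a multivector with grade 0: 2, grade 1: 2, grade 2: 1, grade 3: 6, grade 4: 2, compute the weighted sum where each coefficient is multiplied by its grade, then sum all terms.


Grade-weighted sum = sum of grade_k * coefficient_k
0*2 = 0
1*2 = 2
2*1 = 2
3*6 = 18
4*2 = 8
Total = 0 + 2 + 2 + 18 + 8 = 30


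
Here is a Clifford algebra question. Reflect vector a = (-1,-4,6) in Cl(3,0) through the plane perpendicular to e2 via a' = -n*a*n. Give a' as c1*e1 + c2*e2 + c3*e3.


Reflection formula: a' = -n*a*n, with n = e2 (unit vector, n^2 = 1).
For reflection through hyperplane perp to e2:
The component along e2 flips sign, others stay.
a = (-1, -4, 6)
a' = (-1, 4, 6)
a' = -1*e1 + 4*e2 + 6*e3


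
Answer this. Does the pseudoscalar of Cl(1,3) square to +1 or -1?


The pseudoscalar I = e1...e_n (product of all n generators) of Cl(p,q) satisfies I^2 = (-1)^(q + n(n-1)/2).
p = 1, q = 3, n = p + q = 4
n(n-1)/2 = 4 * 3 / 2 = 6
Exponent = q + n(n-1)/2 = 3 + 6 = 9
I^2 = (-1)^9 = -1


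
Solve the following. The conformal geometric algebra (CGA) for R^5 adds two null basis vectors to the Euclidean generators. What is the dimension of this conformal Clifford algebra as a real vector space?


The conformal model of R^5 uses Cl(6,1): the 5 Euclidean generators plus two extra orthogonal generators e+ (e+^2 = +1) and e- (e-^2 = -1), from which the null vectors e0, einf are built.
Number of generators m = 5 + 2 = 7.
dim Cl(p,q) = 2^m = 2^7 = 128
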